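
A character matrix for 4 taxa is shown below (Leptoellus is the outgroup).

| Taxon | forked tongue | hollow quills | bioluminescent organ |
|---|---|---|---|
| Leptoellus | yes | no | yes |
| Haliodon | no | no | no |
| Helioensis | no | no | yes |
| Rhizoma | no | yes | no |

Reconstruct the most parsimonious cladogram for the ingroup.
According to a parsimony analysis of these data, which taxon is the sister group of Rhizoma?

Character polarity is set by the outgroup: the derived state is whichever differs from the outgroup's state, so for forked tongue, bioluminescent organ the derived state is 'no', and for the remaining characters it is 'yes'.
forked tongue (derived state 'no') is shared by all ingroup taxa — unites the whole ingroup.
hollow quills (derived state 'yes') is unique to Rhizoma (autapomorphy; uninformative for grouping).
bioluminescent organ (derived state 'no') is shared by Haliodon and Rhizoma — a synapomorphy uniting that clade.
Most parsimonious ingroup topology: ((Haliodon,Rhizoma),Helioensis).
Rhizoma and Haliodon form a cherry on this tree, so they are sister taxa.

Haliodon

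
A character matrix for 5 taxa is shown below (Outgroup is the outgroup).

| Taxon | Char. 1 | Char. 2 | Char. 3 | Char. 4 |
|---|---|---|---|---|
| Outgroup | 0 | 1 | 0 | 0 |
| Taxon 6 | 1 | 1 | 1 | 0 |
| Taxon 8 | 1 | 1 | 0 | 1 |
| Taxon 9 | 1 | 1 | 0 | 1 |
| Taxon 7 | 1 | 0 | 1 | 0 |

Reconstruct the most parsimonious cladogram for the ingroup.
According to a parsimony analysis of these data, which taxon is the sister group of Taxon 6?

Taxon 7

Character polarity is set by the outgroup: the derived state is whichever differs from the outgroup's state, so for Char. 2 the derived state is '0', and for the remaining characters it is '1'.
Char. 1 (derived state '1') is shared by all ingroup taxa — unites the whole ingroup.
Char. 2 (derived state '0') is unique to Taxon 7 (autapomorphy; uninformative for grouping).
Char. 3 (derived state '1') is shared by Taxon 6 and Taxon 7 — a synapomorphy uniting that clade.
Only Taxon 8 and Taxon 9 show the derived state '1' for Char. 4, supporting them as a clade.
Most parsimonious ingroup topology: ((Taxon 6,Taxon 7),(Taxon 8,Taxon 9)).
Taxon 6 and Taxon 7 form a cherry on this tree, so they are sister taxa.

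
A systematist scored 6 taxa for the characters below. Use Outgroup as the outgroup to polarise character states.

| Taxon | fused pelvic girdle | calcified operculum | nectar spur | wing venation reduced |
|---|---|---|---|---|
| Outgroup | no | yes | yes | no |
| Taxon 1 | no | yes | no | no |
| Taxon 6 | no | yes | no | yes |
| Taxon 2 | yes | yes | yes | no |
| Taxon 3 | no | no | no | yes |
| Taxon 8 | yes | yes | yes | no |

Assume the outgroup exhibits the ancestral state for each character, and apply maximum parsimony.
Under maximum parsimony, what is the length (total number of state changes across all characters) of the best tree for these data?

4

Character polarity is set by the outgroup: the derived state is whichever differs from the outgroup's state, so for calcified operculum, nectar spur the derived state is 'no', and for the remaining characters it is 'yes'.
fused pelvic girdle: derived state 'yes' in Taxon 2 and Taxon 8 only — synapomorphy for {Taxon 2, Taxon 8}.
calcified operculum (derived state 'no') is unique to Taxon 3 (autapomorphy; uninformative for grouping).
nectar spur (derived state 'no') is shared by Taxon 1, Taxon 3, and Taxon 6 — a synapomorphy uniting that clade.
Only Taxon 3 and Taxon 6 show the derived state 'yes' for wing venation reduced, supporting them as a clade.
Most parsimonious ingroup topology: ((Taxon 1,(Taxon 6,Taxon 3)),(Taxon 2,Taxon 8)).
Changes per character on this tree: fused pelvic girdle: 1; calcified operculum: 1; nectar spur: 1; wing venation reduced: 1.
Total = 4.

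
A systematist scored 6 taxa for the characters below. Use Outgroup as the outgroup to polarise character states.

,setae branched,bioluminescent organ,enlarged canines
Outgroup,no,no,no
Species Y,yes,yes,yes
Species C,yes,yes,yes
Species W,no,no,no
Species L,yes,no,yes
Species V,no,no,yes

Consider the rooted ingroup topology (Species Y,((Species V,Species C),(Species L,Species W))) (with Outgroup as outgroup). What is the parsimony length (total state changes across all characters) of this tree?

Map each character onto (Species Y,((Species V,Species C),(Species L,Species W))) (rooted by Outgroup) and count the minimum state changes it requires (Fitch parsimony):
setae branched: 3; bioluminescent organ: 2; enlarged canines: 2.
Total tree length = 7.

7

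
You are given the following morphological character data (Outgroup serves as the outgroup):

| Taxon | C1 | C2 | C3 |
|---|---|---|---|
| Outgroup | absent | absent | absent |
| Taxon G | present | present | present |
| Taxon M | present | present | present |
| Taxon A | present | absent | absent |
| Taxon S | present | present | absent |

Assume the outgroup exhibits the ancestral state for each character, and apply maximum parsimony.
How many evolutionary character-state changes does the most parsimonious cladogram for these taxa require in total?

3

The outgroup has state 'absent' for every character, so 'present' is the derived state throughout.
All ingroup taxa share the derived state 'present' for C1; it defines the ingroup but does not resolve relationships within it.
Only Taxon G, Taxon M, and Taxon S show the derived state 'present' for C2, supporting them as a clade.
C3 (derived state 'present') is shared by Taxon G and Taxon M — a synapomorphy uniting that clade.
Most parsimonious ingroup topology: (((Taxon G,Taxon M),Taxon S),Taxon A).
Changes per character on this tree: C1: 1; C2: 1; C3: 1.
Total = 3.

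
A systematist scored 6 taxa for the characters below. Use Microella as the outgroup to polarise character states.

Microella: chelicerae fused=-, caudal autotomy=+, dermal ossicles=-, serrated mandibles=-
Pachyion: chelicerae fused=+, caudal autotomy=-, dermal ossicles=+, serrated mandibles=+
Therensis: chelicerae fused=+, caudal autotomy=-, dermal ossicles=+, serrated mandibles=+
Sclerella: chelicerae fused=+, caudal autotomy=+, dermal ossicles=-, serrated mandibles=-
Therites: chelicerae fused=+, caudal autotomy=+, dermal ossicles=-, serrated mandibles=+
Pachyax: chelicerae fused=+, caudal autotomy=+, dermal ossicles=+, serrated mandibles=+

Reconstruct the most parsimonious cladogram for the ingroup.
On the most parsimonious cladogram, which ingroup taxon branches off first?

Character polarity is set by the outgroup: the derived state is whichever differs from the outgroup's state, so for caudal autotomy the derived state is '-', and for the remaining characters it is '+'.
chelicerae fused (derived state '+') is shared by all ingroup taxa — unites the whole ingroup.
caudal autotomy: derived state '-' in Pachyion and Therensis only — synapomorphy for {Pachyion, Therensis}.
dermal ossicles (derived state '+') is shared by Pachyax, Pachyion, and Therensis — a synapomorphy uniting that clade.
Only Pachyax, Pachyion, Therensis, and Therites show the derived state '+' for serrated mandibles, supporting them as a clade.
Most parsimonious ingroup topology: ((((Pachyion,Therensis),Pachyax),Therites),Sclerella).
Sclerella is sister to the clade containing all other ingroup taxa, so it is the earliest-diverging (most basal) ingroup lineage.

Sclerella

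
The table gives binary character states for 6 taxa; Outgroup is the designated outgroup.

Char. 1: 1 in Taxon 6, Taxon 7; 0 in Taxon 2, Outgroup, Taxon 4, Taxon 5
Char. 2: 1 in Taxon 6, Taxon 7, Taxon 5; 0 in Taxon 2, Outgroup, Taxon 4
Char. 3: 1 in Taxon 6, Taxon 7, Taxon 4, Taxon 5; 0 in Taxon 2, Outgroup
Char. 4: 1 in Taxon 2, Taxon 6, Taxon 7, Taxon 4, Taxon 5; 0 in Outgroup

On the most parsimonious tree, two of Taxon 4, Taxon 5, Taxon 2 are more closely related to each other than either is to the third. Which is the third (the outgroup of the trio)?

The outgroup has state '0' for every character, so '1' is the derived state throughout.
Char. 1: derived state '1' in Taxon 6 and Taxon 7 only — synapomorphy for {Taxon 6, Taxon 7}.
Char. 2: derived state '1' in Taxon 5, Taxon 6, and Taxon 7 only — synapomorphy for {Taxon 5, Taxon 6, Taxon 7}.
Char. 3 (derived state '1') is shared by Taxon 4, Taxon 5, Taxon 6, and Taxon 7 — a synapomorphy uniting that clade.
Char. 4 (derived state '1') is shared by all ingroup taxa — unites the whole ingroup.
Most parsimonious ingroup topology: ((((Taxon 6,Taxon 7),Taxon 5),Taxon 4),Taxon 2).
Taxon 4 and Taxon 5 share a more recent common ancestor with each other than either does with Taxon 2, so Taxon 2 is the least closely related of the three.

Taxon 2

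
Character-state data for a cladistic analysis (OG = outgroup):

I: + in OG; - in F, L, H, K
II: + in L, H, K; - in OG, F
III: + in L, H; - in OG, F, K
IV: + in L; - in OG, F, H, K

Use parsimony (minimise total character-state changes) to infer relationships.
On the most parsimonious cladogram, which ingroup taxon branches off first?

Character polarity is set by the outgroup: the derived state is whichever differs from the outgroup's state, so for I the derived state is '-', and for the remaining characters it is '+'.
All ingroup taxa share the derived state '-' for I; it defines the ingroup but does not resolve relationships within it.
II (derived state '+') is shared by H, K, and L — a synapomorphy uniting that clade.
III (derived state '+') is shared by H and L — a synapomorphy uniting that clade.
IV: derived state '+' in L only — an autapomorphy, so it tells us nothing about relationships among taxa.
Most parsimonious ingroup topology: (F,((L,H),K)).
F is sister to the clade containing all other ingroup taxa, so it is the earliest-diverging (most basal) ingroup lineage.

F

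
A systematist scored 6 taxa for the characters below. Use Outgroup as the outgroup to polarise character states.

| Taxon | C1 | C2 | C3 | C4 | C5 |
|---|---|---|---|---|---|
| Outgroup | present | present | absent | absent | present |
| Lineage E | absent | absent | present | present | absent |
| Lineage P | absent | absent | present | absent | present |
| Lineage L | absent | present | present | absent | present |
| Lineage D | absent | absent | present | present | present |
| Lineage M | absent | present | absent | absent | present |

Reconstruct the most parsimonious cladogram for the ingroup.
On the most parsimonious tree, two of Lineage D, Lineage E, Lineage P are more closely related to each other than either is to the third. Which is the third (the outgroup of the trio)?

Character polarity is set by the outgroup: the derived state is whichever differs from the outgroup's state, so for C1, C2, C5 the derived state is 'absent', and for the remaining characters it is 'present'.
All ingroup taxa share the derived state 'absent' for C1; it defines the ingroup but does not resolve relationships within it.
C2: derived state 'absent' in Lineage D, Lineage E, and Lineage P only — synapomorphy for {Lineage D, Lineage E, Lineage P}.
C3 (derived state 'present') is shared by Lineage D, Lineage E, Lineage L, and Lineage P — a synapomorphy uniting that clade.
C4: derived state 'present' in Lineage D and Lineage E only — synapomorphy for {Lineage D, Lineage E}.
C5 (derived state 'absent') is unique to Lineage E (autapomorphy; uninformative for grouping).
Most parsimonious ingroup topology: ((((Lineage E,Lineage D),Lineage P),Lineage L),Lineage M).
Lineage E and Lineage D share a more recent common ancestor with each other than either does with Lineage P, so Lineage P is the least closely related of the three.

Lineage P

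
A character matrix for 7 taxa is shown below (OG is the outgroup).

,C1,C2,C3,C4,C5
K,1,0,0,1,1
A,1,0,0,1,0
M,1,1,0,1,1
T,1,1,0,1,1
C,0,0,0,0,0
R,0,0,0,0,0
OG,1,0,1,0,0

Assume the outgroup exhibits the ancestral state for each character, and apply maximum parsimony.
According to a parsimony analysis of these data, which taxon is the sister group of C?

R

Character polarity is set by the outgroup: the derived state is whichever differs from the outgroup's state, so for C1, C3 the derived state is '0', and for the remaining characters it is '1'.
Only C and R show the derived state '0' for C1, supporting them as a clade.
C2 (derived state '1') is shared by M and T — a synapomorphy uniting that clade.
All ingroup taxa share the derived state '0' for C3; it defines the ingroup but does not resolve relationships within it.
C4 (derived state '1') is shared by A, K, M, and T — a synapomorphy uniting that clade.
C5 (derived state '1') is shared by K, M, and T — a synapomorphy uniting that clade.
Most parsimonious ingroup topology: ((A,((T,M),K)),(C,R)).
C and R form a cherry on this tree, so they are sister taxa.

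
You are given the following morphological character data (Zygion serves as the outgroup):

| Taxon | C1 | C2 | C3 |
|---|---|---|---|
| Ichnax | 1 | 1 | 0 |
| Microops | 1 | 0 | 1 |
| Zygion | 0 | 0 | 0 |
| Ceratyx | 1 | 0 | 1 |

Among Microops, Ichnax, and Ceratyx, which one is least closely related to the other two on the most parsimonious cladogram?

The outgroup has state '0' for every character, so '1' is the derived state throughout.
C1 (derived state '1') is shared by all ingroup taxa — unites the whole ingroup.
C2: derived state '1' in Ichnax only — an autapomorphy, so it tells us nothing about relationships among taxa.
Only Ceratyx and Microops show the derived state '1' for C3, supporting them as a clade.
Most parsimonious ingroup topology: ((Ceratyx,Microops),Ichnax).
Microops and Ceratyx share a more recent common ancestor with each other than either does with Ichnax, so Ichnax is the least closely related of the three.

Ichnax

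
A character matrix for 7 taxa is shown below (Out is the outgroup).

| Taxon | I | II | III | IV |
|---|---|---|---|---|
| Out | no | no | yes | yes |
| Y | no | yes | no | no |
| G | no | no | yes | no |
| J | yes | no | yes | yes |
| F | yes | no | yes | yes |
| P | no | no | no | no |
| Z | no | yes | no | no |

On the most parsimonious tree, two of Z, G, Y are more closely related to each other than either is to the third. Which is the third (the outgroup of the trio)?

Character polarity is set by the outgroup: the derived state is whichever differs from the outgroup's state, so for III, IV the derived state is 'no', and for the remaining characters it is 'yes'.
I (derived state 'yes') is shared by F and J — a synapomorphy uniting that clade.
Only Y and Z show the derived state 'yes' for II, supporting them as a clade.
Only P, Y, and Z show the derived state 'no' for III, supporting them as a clade.
Only G, P, Y, and Z show the derived state 'no' for IV, supporting them as a clade.
Most parsimonious ingroup topology: ((((Y,Z),P),G),(J,F)).
Y and Z share a more recent common ancestor with each other than either does with G, so G is the least closely related of the three.

G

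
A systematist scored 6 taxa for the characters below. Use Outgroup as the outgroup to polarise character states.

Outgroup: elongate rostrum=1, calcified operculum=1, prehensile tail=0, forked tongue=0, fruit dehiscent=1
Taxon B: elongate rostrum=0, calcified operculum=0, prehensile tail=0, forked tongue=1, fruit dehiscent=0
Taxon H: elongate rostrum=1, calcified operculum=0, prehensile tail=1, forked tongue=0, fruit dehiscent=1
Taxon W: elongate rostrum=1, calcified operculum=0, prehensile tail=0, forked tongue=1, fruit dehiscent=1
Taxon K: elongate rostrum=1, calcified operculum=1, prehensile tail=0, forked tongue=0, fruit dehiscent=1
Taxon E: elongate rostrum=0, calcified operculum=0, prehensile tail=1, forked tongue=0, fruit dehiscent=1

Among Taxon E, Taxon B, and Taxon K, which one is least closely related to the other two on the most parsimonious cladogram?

Character polarity is set by the outgroup: the derived state is whichever differs from the outgroup's state, so for elongate rostrum, calcified operculum, fruit dehiscent the derived state is '0', and for the remaining characters it is '1'.
elongate rostrum groups Taxon B and Taxon E, which is incompatible with the clades supported by the remaining characters; treating it as convergent (homoplasy) costs fewer steps than any alternative tree.
calcified operculum: derived state '0' in Taxon B, Taxon E, Taxon H, and Taxon W only — synapomorphy for {Taxon B, Taxon E, Taxon H, Taxon W}.
Only Taxon E and Taxon H show the derived state '1' for prehensile tail, supporting them as a clade.
forked tongue (derived state '1') is shared by Taxon B and Taxon W — a synapomorphy uniting that clade.
fruit dehiscent: derived state '0' in Taxon B only — an autapomorphy, so it tells us nothing about relationships among taxa.
Most parsimonious ingroup topology: (((Taxon B,Taxon W),(Taxon H,Taxon E)),Taxon K).
Taxon B and Taxon E share a more recent common ancestor with each other than either does with Taxon K, so Taxon K is the least closely related of the three.

Taxon K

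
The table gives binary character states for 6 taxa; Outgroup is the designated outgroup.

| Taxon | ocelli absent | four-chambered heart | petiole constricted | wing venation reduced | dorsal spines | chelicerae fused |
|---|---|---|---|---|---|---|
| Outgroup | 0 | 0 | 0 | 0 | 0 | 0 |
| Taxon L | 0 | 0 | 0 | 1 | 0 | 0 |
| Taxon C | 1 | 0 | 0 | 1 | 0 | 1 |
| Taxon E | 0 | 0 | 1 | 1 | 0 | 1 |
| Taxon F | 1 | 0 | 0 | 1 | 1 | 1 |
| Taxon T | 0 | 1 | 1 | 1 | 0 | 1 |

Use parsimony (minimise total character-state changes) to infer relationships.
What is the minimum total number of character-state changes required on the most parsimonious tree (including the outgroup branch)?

6

The outgroup has state '0' for every character, so '1' is the derived state throughout.
Only Taxon C and Taxon F show the derived state '1' for ocelli absent, supporting them as a clade.
four-chambered heart (derived state '1') is unique to Taxon T (autapomorphy; uninformative for grouping).
petiole constricted: derived state '1' in Taxon E and Taxon T only — synapomorphy for {Taxon E, Taxon T}.
wing venation reduced (derived state '1') is shared by all ingroup taxa — unites the whole ingroup.
dorsal spines (derived state '1') is unique to Taxon F (autapomorphy; uninformative for grouping).
chelicerae fused (derived state '1') is shared by Taxon C, Taxon E, Taxon F, and Taxon T — a synapomorphy uniting that clade.
Most parsimonious ingroup topology: (Taxon L,((Taxon C,Taxon F),(Taxon E,Taxon T))).
Changes per character on this tree: ocelli absent: 1; four-chambered heart: 1; petiole constricted: 1; wing venation reduced: 1; dorsal spines: 1; chelicerae fused: 1.
Total = 6.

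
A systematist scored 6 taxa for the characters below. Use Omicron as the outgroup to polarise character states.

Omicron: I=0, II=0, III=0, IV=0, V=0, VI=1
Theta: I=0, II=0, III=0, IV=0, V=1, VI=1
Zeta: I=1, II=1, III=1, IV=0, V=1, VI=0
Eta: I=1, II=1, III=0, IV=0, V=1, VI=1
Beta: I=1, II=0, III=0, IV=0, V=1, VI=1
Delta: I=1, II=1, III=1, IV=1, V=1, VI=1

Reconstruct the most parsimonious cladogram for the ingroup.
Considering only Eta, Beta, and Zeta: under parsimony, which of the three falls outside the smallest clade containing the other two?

Beta

Character polarity is set by the outgroup: the derived state is whichever differs from the outgroup's state, so for VI the derived state is '0', and for the remaining characters it is '1'.
Only Beta, Delta, Eta, and Zeta show the derived state '1' for I, supporting them as a clade.
II (derived state '1') is shared by Delta, Eta, and Zeta — a synapomorphy uniting that clade.
III (derived state '1') is shared by Delta and Zeta — a synapomorphy uniting that clade.
IV: derived state '1' in Delta only — an autapomorphy, so it tells us nothing about relationships among taxa.
All ingroup taxa share the derived state '1' for V; it defines the ingroup but does not resolve relationships within it.
VI: derived state '0' in Zeta only — an autapomorphy, so it tells us nothing about relationships among taxa.
Most parsimonious ingroup topology: (Theta,(((Zeta,Delta),Eta),Beta)).
Zeta and Eta share a more recent common ancestor with each other than either does with Beta, so Beta is the least closely related of the three.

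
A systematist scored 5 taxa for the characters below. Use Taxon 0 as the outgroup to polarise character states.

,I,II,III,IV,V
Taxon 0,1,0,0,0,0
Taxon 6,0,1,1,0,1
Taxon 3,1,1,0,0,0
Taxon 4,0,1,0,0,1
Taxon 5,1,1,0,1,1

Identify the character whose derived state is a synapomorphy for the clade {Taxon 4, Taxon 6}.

Character polarity is set by the outgroup: the derived state is whichever differs from the outgroup's state, so for I the derived state is '0', and for the remaining characters it is '1'.
I: derived state '0' in Taxon 4 and Taxon 6 only — synapomorphy for {Taxon 4, Taxon 6}.
All ingroup taxa share the derived state '1' for II; it defines the ingroup but does not resolve relationships within it.
III: derived state '1' in Taxon 6 only — an autapomorphy, so it tells us nothing about relationships among taxa.
IV (derived state '1') is unique to Taxon 5 (autapomorphy; uninformative for grouping).
V: derived state '1' in Taxon 4, Taxon 5, and Taxon 6 only — synapomorphy for {Taxon 4, Taxon 5, Taxon 6}.
Most parsimonious ingroup topology: (((Taxon 6,Taxon 4),Taxon 5),Taxon 3).
The clade {Taxon 4, Taxon 6} is supported by I: its derived state '0' occurs in exactly those taxa and in no other taxon (including the outgroup).

I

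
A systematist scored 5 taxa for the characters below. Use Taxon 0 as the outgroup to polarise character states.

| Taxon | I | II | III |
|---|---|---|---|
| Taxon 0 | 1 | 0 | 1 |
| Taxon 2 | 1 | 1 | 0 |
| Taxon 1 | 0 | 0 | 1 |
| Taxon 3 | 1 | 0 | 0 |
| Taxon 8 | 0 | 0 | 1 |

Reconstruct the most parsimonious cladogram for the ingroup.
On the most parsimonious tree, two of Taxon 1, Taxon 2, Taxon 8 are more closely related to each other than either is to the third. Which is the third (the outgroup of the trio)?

Character polarity is set by the outgroup: the derived state is whichever differs from the outgroup's state, so for I, III the derived state is '0', and for the remaining characters it is '1'.
I: derived state '0' in Taxon 1 and Taxon 8 only — synapomorphy for {Taxon 1, Taxon 8}.
II (derived state '1') is unique to Taxon 2 (autapomorphy; uninformative for grouping).
III: derived state '0' in Taxon 2 and Taxon 3 only — synapomorphy for {Taxon 2, Taxon 3}.
Most parsimonious ingroup topology: ((Taxon 2,Taxon 3),(Taxon 1,Taxon 8)).
Taxon 8 and Taxon 1 share a more recent common ancestor with each other than either does with Taxon 2, so Taxon 2 is the least closely related of the three.

Taxon 2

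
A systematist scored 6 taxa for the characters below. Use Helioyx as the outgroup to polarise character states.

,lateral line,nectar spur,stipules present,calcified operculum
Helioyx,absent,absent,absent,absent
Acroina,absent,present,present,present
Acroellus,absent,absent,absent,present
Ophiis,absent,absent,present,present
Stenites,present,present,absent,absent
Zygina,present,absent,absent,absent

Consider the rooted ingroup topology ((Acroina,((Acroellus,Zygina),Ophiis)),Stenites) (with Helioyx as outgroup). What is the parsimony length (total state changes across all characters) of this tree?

8

Map each character onto ((Acroina,((Acroellus,Zygina),Ophiis)),Stenites) (rooted by Helioyx) and count the minimum state changes it requires (Fitch parsimony):
lateral line: 2; nectar spur: 2; stipules present: 2; calcified operculum: 2.
Total tree length = 8.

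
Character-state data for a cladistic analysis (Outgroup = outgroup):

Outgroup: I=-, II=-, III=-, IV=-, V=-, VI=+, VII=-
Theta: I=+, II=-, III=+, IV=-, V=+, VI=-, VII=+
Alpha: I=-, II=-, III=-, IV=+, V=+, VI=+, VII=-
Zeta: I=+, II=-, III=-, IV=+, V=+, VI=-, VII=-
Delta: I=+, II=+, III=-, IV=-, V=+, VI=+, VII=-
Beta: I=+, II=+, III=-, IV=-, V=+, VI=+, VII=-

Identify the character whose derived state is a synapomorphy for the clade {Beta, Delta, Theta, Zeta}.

I

Character polarity is set by the outgroup: the derived state is whichever differs from the outgroup's state, so for VI the derived state is '-', and for the remaining characters it is '+'.
Only Beta, Delta, Theta, and Zeta show the derived state '+' for I, supporting them as a clade.
II (derived state '+') is shared by Beta and Delta — a synapomorphy uniting that clade.
III (derived state '+') is unique to Theta (autapomorphy; uninformative for grouping).
IV (state '+') occurs in Alpha and Zeta but conflicts with the nesting implied by the other characters — most parsimoniously interpreted as homoplasy.
All ingroup taxa share the derived state '+' for V; it defines the ingroup but does not resolve relationships within it.
VI: derived state '-' in Theta and Zeta only — synapomorphy for {Theta, Zeta}.
VII: derived state '+' in Theta only — an autapomorphy, so it tells us nothing about relationships among taxa.
Most parsimonious ingroup topology: (((Theta,Zeta),(Delta,Beta)),Alpha).
The clade {Beta, Delta, Theta, Zeta} is supported by I: its derived state '+' occurs in exactly those taxa and in no other taxon (including the outgroup).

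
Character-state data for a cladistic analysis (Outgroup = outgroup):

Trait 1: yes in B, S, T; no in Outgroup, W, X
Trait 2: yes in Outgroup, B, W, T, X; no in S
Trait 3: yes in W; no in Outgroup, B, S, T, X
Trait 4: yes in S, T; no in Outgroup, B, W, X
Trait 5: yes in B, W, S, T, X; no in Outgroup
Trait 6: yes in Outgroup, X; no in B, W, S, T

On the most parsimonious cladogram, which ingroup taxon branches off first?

X

Character polarity is set by the outgroup: the derived state is whichever differs from the outgroup's state, so for Trait 2, Trait 6 the derived state is 'no', and for the remaining characters it is 'yes'.
Trait 1 (derived state 'yes') is shared by B, S, and T — a synapomorphy uniting that clade.
Trait 2: derived state 'no' in S only — an autapomorphy, so it tells us nothing about relationships among taxa.
Trait 3 (derived state 'yes') is unique to W (autapomorphy; uninformative for grouping).
Only S and T show the derived state 'yes' for Trait 4, supporting them as a clade.
Trait 5 (derived state 'yes') is shared by all ingroup taxa — unites the whole ingroup.
Only B, S, T, and W show the derived state 'no' for Trait 6, supporting them as a clade.
Most parsimonious ingroup topology: (((B,(S,T)),W),X).
X is sister to the clade containing all other ingroup taxa, so it is the earliest-diverging (most basal) ingroup lineage.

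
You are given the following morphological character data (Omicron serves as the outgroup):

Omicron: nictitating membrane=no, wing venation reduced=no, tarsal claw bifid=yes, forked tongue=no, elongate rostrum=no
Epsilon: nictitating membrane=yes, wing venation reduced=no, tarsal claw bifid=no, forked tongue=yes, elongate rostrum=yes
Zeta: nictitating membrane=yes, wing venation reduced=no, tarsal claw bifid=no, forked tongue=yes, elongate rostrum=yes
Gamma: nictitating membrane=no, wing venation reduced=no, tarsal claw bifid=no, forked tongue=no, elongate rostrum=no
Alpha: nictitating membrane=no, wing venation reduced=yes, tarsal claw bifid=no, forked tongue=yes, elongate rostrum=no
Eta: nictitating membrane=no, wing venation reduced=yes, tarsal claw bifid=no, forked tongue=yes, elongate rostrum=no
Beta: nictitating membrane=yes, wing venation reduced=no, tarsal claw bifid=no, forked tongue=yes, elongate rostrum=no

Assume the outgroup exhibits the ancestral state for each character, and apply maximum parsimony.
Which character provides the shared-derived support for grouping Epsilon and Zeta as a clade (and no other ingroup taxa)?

elongate rostrum

Character polarity is set by the outgroup: the derived state is whichever differs from the outgroup's state, so for tarsal claw bifid the derived state is 'no', and for the remaining characters it is 'yes'.
nictitating membrane: derived state 'yes' in Beta, Epsilon, and Zeta only — synapomorphy for {Beta, Epsilon, Zeta}.
wing venation reduced (derived state 'yes') is shared by Alpha and Eta — a synapomorphy uniting that clade.
tarsal claw bifid (derived state 'no') is shared by all ingroup taxa — unites the whole ingroup.
forked tongue (derived state 'yes') is shared by Alpha, Beta, Epsilon, Eta, and Zeta — a synapomorphy uniting that clade.
elongate rostrum: derived state 'yes' in Epsilon and Zeta only — synapomorphy for {Epsilon, Zeta}.
Most parsimonious ingroup topology: ((((Epsilon,Zeta),Beta),(Alpha,Eta)),Gamma).
The clade {Epsilon, Zeta} is supported by elongate rostrum: its derived state 'yes' occurs in exactly those taxa and in no other taxon (including the outgroup).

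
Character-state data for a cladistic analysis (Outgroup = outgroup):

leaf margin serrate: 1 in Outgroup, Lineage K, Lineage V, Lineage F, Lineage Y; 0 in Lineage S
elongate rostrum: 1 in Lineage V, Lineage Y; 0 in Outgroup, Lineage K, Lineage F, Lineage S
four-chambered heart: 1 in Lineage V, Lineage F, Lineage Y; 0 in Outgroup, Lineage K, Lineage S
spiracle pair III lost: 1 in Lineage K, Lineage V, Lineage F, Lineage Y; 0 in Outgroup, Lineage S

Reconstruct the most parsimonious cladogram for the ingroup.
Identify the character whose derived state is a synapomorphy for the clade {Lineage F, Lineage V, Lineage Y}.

four-chambered heart

Character polarity is set by the outgroup: the derived state is whichever differs from the outgroup's state, so for leaf margin serrate the derived state is '0', and for the remaining characters it is '1'.
leaf margin serrate (derived state '0') is unique to Lineage S (autapomorphy; uninformative for grouping).
elongate rostrum (derived state '1') is shared by Lineage V and Lineage Y — a synapomorphy uniting that clade.
four-chambered heart (derived state '1') is shared by Lineage F, Lineage V, and Lineage Y — a synapomorphy uniting that clade.
spiracle pair III lost (derived state '1') is shared by Lineage F, Lineage K, Lineage V, and Lineage Y — a synapomorphy uniting that clade.
Most parsimonious ingroup topology: ((Lineage K,((Lineage V,Lineage Y),Lineage F)),Lineage S).
The clade {Lineage F, Lineage V, Lineage Y} is supported by four-chambered heart: its derived state '1' occurs in exactly those taxa and in no other taxon (including the outgroup).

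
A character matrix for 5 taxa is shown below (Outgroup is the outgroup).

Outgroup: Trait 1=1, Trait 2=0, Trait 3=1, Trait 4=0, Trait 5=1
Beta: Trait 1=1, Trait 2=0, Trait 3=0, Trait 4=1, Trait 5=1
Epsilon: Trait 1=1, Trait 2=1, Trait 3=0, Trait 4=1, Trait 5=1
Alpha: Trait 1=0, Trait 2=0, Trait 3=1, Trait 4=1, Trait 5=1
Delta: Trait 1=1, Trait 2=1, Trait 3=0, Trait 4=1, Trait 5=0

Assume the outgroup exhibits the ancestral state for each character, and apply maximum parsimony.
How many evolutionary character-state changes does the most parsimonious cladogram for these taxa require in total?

Character polarity is set by the outgroup: the derived state is whichever differs from the outgroup's state, so for Trait 1, Trait 3, Trait 5 the derived state is '0', and for the remaining characters it is '1'.
Trait 1: derived state '0' in Alpha only — an autapomorphy, so it tells us nothing about relationships among taxa.
Trait 2 (derived state '1') is shared by Delta and Epsilon — a synapomorphy uniting that clade.
Trait 3: derived state '0' in Beta, Delta, and Epsilon only — synapomorphy for {Beta, Delta, Epsilon}.
Trait 4 (derived state '1') is shared by all ingroup taxa — unites the whole ingroup.
Trait 5 (derived state '0') is unique to Delta (autapomorphy; uninformative for grouping).
Most parsimonious ingroup topology: ((Beta,(Epsilon,Delta)),Alpha).
Changes per character on this tree: Trait 1: 1; Trait 2: 1; Trait 3: 1; Trait 4: 1; Trait 5: 1.
Total = 5.

5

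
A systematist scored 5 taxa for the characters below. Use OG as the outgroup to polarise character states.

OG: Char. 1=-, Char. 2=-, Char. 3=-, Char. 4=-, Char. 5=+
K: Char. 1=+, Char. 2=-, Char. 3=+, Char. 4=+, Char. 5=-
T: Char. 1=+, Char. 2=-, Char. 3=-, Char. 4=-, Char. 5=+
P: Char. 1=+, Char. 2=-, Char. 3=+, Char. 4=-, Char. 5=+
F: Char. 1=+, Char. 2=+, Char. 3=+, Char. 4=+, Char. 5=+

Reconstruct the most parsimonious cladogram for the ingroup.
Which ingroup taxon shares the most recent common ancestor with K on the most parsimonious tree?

F

Character polarity is set by the outgroup: the derived state is whichever differs from the outgroup's state, so for Char. 5 the derived state is '-', and for the remaining characters it is '+'.
All ingroup taxa share the derived state '+' for Char. 1; it defines the ingroup but does not resolve relationships within it.
Char. 2 (derived state '+') is unique to F (autapomorphy; uninformative for grouping).
Only F, K, and P show the derived state '+' for Char. 3, supporting them as a clade.
Char. 4: derived state '+' in F and K only — synapomorphy for {F, K}.
Char. 5 (derived state '-') is unique to K (autapomorphy; uninformative for grouping).
Most parsimonious ingroup topology: (((K,F),P),T).
K and F form a cherry on this tree, so they are sister taxa.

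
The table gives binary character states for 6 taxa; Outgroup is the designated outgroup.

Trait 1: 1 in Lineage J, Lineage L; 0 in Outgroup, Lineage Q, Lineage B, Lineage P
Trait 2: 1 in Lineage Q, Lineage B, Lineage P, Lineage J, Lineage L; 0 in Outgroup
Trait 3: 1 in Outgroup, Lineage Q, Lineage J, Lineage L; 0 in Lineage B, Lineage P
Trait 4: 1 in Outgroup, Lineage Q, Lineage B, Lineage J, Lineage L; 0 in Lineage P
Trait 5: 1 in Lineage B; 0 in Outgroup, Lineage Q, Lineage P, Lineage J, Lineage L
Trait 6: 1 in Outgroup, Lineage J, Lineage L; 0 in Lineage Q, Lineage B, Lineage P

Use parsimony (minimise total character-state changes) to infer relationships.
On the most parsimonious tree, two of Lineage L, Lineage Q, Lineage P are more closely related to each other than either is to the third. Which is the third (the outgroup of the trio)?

Character polarity is set by the outgroup: the derived state is whichever differs from the outgroup's state, so for Trait 3, Trait 4, Trait 6 the derived state is '0', and for the remaining characters it is '1'.
Trait 1 (derived state '1') is shared by Lineage J and Lineage L — a synapomorphy uniting that clade.
All ingroup taxa share the derived state '1' for Trait 2; it defines the ingroup but does not resolve relationships within it.
Trait 3 (derived state '0') is shared by Lineage B and Lineage P — a synapomorphy uniting that clade.
Trait 4 (derived state '0') is unique to Lineage P (autapomorphy; uninformative for grouping).
Trait 5: derived state '1' in Lineage B only — an autapomorphy, so it tells us nothing about relationships among taxa.
Only Lineage B, Lineage P, and Lineage Q show the derived state '0' for Trait 6, supporting them as a clade.
Most parsimonious ingroup topology: ((Lineage Q,(Lineage B,Lineage P)),(Lineage J,Lineage L)).
Lineage Q and Lineage P share a more recent common ancestor with each other than either does with Lineage L, so Lineage L is the least closely related of the three.

Lineage L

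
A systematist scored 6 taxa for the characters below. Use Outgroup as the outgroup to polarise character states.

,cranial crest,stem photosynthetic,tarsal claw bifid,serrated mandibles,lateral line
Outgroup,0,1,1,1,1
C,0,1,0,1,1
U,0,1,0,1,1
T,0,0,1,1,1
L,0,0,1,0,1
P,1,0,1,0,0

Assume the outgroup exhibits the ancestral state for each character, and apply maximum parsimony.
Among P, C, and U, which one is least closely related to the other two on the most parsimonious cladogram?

P

Character polarity is set by the outgroup: the derived state is whichever differs from the outgroup's state, so for stem photosynthetic, tarsal claw bifid, serrated mandibles, lateral line the derived state is '0', and for the remaining characters it is '1'.
cranial crest (derived state '1') is unique to P (autapomorphy; uninformative for grouping).
stem photosynthetic: derived state '0' in L, P, and T only — synapomorphy for {L, P, T}.
Only C and U show the derived state '0' for tarsal claw bifid, supporting them as a clade.
serrated mandibles (derived state '0') is shared by L and P — a synapomorphy uniting that clade.
lateral line: derived state '0' in P only — an autapomorphy, so it tells us nothing about relationships among taxa.
Most parsimonious ingroup topology: ((C,U),(T,(L,P))).
U and C share a more recent common ancestor with each other than either does with P, so P is the least closely related of the three.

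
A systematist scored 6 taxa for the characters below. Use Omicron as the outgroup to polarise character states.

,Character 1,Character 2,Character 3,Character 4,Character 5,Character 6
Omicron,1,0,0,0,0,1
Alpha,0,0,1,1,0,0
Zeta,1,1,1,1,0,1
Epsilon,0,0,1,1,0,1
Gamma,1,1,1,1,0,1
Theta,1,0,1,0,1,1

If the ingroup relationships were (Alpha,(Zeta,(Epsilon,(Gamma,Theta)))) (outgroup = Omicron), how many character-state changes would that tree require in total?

9

Map each character onto (Alpha,(Zeta,(Epsilon,(Gamma,Theta)))) (rooted by Omicron) and count the minimum state changes it requires (Fitch parsimony):
Character 1: 2; Character 2: 2; Character 3: 1; Character 4: 2; Character 5: 1; Character 6: 1.
Total tree length = 9.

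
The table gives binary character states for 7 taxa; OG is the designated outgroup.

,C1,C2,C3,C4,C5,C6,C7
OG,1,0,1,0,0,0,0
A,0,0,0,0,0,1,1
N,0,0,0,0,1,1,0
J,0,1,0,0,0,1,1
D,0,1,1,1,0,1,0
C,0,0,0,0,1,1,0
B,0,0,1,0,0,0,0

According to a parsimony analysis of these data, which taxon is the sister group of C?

N

Character polarity is set by the outgroup: the derived state is whichever differs from the outgroup's state, so for C1, C3 the derived state is '0', and for the remaining characters it is '1'.
All ingroup taxa share the derived state '0' for C1; it defines the ingroup but does not resolve relationships within it.
C2 (state '1') occurs in D and J but conflicts with the nesting implied by the other characters — most parsimoniously interpreted as homoplasy.
C3 (derived state '0') is shared by A, C, J, and N — a synapomorphy uniting that clade.
C4: derived state '1' in D only — an autapomorphy, so it tells us nothing about relationships among taxa.
Only C and N show the derived state '1' for C5, supporting them as a clade.
Only A, C, D, J, and N show the derived state '1' for C6, supporting them as a clade.
C7: derived state '1' in A and J only — synapomorphy for {A, J}.
Most parsimonious ingroup topology: ((((A,J),(N,C)),D),B).
C and N form a cherry on this tree, so they are sister taxa.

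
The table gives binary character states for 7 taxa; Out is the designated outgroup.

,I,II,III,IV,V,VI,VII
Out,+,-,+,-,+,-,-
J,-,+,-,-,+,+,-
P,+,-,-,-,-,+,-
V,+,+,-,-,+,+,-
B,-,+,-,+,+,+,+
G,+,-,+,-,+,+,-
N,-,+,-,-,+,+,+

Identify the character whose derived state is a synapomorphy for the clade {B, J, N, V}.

Character polarity is set by the outgroup: the derived state is whichever differs from the outgroup's state, so for I, III, V the derived state is '-', and for the remaining characters it is '+'.
I: derived state '-' in B, J, and N only — synapomorphy for {B, J, N}.
Only B, J, N, and V show the derived state '+' for II, supporting them as a clade.
Only B, J, N, P, and V show the derived state '-' for III, supporting them as a clade.
IV (derived state '+') is unique to B (autapomorphy; uninformative for grouping).
V (derived state '-') is unique to P (autapomorphy; uninformative for grouping).
VI (derived state '+') is shared by all ingroup taxa — unites the whole ingroup.
VII: derived state '+' in B and N only — synapomorphy for {B, N}.
Most parsimonious ingroup topology: ((((J,(B,N)),V),P),G).
The clade {B, J, N, V} is supported by II: its derived state '+' occurs in exactly those taxa and in no other taxon (including the outgroup).

II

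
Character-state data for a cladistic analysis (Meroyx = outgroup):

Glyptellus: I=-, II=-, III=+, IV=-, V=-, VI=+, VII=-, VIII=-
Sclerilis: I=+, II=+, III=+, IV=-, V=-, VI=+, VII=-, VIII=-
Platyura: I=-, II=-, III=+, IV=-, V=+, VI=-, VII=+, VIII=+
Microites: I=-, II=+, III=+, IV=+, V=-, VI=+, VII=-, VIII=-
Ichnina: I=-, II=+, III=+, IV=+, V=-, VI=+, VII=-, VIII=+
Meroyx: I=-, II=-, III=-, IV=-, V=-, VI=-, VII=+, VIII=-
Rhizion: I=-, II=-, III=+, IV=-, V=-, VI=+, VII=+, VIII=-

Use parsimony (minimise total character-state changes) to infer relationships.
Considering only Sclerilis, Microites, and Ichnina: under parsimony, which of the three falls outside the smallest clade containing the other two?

Character polarity is set by the outgroup: the derived state is whichever differs from the outgroup's state, so for VII the derived state is '-', and for the remaining characters it is '+'.
I: derived state '+' in Sclerilis only — an autapomorphy, so it tells us nothing about relationships among taxa.
Only Ichnina, Microites, and Sclerilis show the derived state '+' for II, supporting them as a clade.
III (derived state '+') is shared by all ingroup taxa — unites the whole ingroup.
IV (derived state '+') is shared by Ichnina and Microites — a synapomorphy uniting that clade.
V (derived state '+') is unique to Platyura (autapomorphy; uninformative for grouping).
VI (derived state '+') is shared by Glyptellus, Ichnina, Microites, Rhizion, and Sclerilis — a synapomorphy uniting that clade.
Only Glyptellus, Ichnina, Microites, and Sclerilis show the derived state '-' for VII, supporting them as a clade.
VIII groups Ichnina and Platyura, which is incompatible with the clades supported by the remaining characters; treating it as convergent (homoplasy) costs fewer steps than any alternative tree.
Most parsimonious ingroup topology: (((((Microites,Ichnina),Sclerilis),Glyptellus),Rhizion),Platyura).
Ichnina and Microites share a more recent common ancestor with each other than either does with Sclerilis, so Sclerilis is the least closely related of the three.

Sclerilis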